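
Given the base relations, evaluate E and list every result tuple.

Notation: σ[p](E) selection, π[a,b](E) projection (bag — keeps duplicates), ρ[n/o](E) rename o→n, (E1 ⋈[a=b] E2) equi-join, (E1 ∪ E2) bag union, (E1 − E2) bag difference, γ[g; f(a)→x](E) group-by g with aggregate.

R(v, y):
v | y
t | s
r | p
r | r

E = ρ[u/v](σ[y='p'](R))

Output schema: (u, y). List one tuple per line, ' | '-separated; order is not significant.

Stepwise |·|:
  R → 3
  σ[y='p'](R) → 1
  ρ[u/v](σ[y='p'](R)) → 1

== RESULT ==
u | y
r | p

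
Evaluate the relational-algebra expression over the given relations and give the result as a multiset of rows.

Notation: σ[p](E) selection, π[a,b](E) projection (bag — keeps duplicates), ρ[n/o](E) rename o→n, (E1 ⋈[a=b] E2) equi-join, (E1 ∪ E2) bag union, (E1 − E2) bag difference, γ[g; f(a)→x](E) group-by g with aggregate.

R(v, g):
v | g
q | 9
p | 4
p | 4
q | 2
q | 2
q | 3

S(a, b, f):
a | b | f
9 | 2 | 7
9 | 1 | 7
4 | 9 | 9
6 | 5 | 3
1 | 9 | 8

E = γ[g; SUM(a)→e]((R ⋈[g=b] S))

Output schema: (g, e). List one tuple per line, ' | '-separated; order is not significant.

Subexpression sizes:
  R → 6
  S → 5
  (R ⋈[g=b] S) → 4
  γ[g; SUM(a)→e]((R ⋈[g=b] S)) → 2

== RESULT ==
g | e
2 | 18
9 | 5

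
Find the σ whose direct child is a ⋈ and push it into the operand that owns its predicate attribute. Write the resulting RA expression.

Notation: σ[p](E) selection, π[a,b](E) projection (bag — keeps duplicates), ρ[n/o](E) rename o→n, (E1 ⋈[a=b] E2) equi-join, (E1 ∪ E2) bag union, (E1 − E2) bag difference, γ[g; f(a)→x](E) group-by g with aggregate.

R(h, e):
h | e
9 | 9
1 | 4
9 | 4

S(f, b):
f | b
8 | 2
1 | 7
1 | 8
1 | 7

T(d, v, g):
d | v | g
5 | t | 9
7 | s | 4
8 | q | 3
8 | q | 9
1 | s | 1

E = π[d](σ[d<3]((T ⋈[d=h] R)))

σ filters on d, owned by the left side.
E' = π[d]((σ[d<3](T) ⋈[d=h] R))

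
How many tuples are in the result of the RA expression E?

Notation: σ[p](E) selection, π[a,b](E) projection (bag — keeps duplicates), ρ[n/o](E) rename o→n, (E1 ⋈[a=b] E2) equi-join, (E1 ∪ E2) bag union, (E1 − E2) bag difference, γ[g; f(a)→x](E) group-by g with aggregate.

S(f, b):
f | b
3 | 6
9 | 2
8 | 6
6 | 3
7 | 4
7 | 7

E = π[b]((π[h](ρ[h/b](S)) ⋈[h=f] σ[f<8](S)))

Per-node cardinality:
  S → 6
  ρ[h/b](S) → 6
  π[h](ρ[h/b](S)) → 6
  S → 6
  σ[f<8](S) → 4
  (π[h](ρ[h/b](S)) ⋈[h=f] σ[f<8](S)) → 5
  π[b]((π[h](ρ[h/b](S)) ⋈[h=f] σ[f<8](S))) → 5

|E| = 5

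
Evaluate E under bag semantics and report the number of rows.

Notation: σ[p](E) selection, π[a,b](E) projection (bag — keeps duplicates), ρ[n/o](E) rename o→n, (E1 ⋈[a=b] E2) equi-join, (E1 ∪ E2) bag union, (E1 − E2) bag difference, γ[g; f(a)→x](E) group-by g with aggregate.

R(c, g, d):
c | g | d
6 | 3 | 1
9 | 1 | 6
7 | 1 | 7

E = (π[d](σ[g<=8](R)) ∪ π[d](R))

Subexpression sizes:
  R → 3
  σ[g<=8](R) → 3
  π[d](σ[g<=8](R)) → 3
  R → 3
  π[d](R) → 3
  (π[d](σ[g<=8](R)) ∪ π[d](R)) → 6

|E| = 6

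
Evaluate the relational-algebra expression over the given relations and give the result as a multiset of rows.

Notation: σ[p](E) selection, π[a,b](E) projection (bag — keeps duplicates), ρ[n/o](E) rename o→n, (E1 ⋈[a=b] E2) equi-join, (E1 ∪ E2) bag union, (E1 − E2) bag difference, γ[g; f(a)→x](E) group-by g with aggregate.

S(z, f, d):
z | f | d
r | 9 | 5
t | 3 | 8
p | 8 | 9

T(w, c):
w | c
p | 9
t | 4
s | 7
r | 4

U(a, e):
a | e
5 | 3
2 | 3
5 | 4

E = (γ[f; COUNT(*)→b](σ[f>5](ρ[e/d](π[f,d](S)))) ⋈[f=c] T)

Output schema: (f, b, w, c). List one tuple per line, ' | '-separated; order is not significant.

Per-node cardinality:
  S → 3
  π[f,d](S) → 3
  ρ[e/d](π[f,d](S)) → 3
  σ[f>5](ρ[e/d](π[f,d](S))) → 2
  γ[f; COUNT(*)→b](σ[f>5](ρ[e/d](π[f,d](S)))) → 2
  T → 4
  (γ[f; COUNT(*)→b](σ[f>5](ρ[e/d](π[f,d](S)))) ⋈[f=c] T) → 1

== RESULT ==
f | b | w | c
9 | 1 | p | 9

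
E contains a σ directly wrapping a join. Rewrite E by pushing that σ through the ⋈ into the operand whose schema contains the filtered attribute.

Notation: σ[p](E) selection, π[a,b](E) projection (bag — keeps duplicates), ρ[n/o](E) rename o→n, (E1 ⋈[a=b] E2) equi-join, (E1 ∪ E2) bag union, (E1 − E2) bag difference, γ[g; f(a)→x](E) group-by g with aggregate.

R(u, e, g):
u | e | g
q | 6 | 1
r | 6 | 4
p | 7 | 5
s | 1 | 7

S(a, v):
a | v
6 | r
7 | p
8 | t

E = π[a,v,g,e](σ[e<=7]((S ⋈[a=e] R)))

σ filters on e, owned by the right side.
E' = π[a,v,g,e]((S ⋈[a=e] σ[e<=7](R)))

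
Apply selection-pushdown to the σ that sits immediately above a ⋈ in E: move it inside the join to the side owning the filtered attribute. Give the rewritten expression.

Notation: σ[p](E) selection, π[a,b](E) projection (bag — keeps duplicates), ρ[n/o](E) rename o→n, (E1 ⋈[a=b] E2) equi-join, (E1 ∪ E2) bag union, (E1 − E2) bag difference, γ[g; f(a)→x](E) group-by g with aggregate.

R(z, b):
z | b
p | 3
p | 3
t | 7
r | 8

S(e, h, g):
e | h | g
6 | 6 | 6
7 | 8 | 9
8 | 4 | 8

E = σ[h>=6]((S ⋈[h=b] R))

σ filters on h, owned by the left side.
E' = (σ[h>=6](S) ⋈[h=b] R)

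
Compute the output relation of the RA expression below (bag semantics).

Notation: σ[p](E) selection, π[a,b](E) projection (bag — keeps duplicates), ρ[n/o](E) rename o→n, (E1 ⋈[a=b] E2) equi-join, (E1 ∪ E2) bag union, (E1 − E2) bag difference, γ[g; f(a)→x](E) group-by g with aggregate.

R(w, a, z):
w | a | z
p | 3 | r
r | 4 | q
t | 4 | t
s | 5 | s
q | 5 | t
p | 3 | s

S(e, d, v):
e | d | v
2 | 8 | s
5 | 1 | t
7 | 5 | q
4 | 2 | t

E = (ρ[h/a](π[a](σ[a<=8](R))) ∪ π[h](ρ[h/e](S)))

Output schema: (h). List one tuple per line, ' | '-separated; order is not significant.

Subexpression sizes:
  R → 6
  σ[a<=8](R) → 6
  π[a](σ[a<=8](R)) → 6
  ρ[h/a](π[a](σ[a<=8](R))) → 6
  S → 4
  ρ[h/e](S) → 4
  π[h](ρ[h/e](S)) → 4
  (ρ[h/a](π[a](σ[a<=8](R))) ∪ π[h](ρ[h/e](S))) → 10

== RESULT ==
h
2
3
3
4
4
4
5
5
5
7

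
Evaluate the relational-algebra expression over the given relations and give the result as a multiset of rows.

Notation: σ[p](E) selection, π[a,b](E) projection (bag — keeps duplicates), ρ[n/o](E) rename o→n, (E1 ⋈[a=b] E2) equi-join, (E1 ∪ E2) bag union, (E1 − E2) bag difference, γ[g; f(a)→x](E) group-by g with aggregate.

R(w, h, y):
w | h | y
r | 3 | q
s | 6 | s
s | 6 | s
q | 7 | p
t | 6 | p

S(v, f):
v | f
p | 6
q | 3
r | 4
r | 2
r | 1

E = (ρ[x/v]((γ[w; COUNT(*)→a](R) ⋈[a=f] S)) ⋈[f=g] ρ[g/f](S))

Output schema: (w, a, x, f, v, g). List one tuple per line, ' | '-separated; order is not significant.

Row counts bottom-up:
  R → 5
  γ[w; COUNT(*)→a](R) → 4
  S → 5
  (γ[w; COUNT(*)→a](R) ⋈[a=f] S) → 4
  ρ[x/v]((γ[w; COUNT(*)→a](R) ⋈[a=f] S)) → 4
  S → 5
  ρ[g/f](S) → 5
  (ρ[x/v]((γ[w; COUNT(*)→a](R) ⋈[a=f] S)) ⋈[f=g] ρ[g/f](S)) → 4

== RESULT ==
w | a | x | f | v | g
q | 1 | r | 1 | r | 1
r | 1 | r | 1 | r | 1
s | 2 | r | 2 | r | 2
t | 1 | r | 1 | r | 1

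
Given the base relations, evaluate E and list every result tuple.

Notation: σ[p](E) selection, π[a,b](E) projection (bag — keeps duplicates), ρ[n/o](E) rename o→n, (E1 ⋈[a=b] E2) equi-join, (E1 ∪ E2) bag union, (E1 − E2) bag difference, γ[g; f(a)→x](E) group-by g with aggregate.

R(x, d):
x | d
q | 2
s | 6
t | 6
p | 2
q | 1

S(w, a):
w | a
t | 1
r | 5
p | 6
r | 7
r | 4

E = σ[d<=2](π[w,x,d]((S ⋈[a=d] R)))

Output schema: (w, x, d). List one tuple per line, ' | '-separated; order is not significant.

Per-node cardinality:
  S → 5
  R → 5
  (S ⋈[a=d] R) → 3
  π[w,x,d]((S ⋈[a=d] R)) → 3
  σ[d<=2](π[w,x,d]((S ⋈[a=d] R))) → 1

== RESULT ==
w | x | d
t | q | 1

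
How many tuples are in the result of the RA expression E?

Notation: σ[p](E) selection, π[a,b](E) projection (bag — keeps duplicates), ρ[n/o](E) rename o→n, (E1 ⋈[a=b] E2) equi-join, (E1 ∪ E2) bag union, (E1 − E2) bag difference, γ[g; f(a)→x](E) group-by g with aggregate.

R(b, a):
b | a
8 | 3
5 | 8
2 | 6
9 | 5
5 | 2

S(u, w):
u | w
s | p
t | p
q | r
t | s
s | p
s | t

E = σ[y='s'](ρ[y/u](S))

Subexpression sizes:
  S → 6
  ρ[y/u](S) → 6
  σ[y='s'](ρ[y/u](S)) → 3

|E| = 3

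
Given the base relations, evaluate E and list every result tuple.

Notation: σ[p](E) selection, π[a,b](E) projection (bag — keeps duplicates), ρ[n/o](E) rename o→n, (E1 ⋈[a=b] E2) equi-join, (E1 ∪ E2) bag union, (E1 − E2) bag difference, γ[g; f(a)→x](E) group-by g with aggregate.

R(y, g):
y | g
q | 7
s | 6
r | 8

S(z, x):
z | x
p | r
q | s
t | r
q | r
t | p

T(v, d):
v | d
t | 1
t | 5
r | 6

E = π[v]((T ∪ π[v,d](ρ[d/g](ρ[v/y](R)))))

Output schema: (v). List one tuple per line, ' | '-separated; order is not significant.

Subexpression sizes:
  T → 3
  R → 3
  ρ[v/y](R) → 3
  ρ[d/g](ρ[v/y](R)) → 3
  π[v,d](ρ[d/g](ρ[v/y](R))) → 3
  (T ∪ π[v,d](ρ[d/g](ρ[v/y](R)))) → 6
  π[v]((T ∪ π[v,d](ρ[d/g](ρ[v/y](R))))) → 6

== RESULT ==
v
q
r
r
s
t
t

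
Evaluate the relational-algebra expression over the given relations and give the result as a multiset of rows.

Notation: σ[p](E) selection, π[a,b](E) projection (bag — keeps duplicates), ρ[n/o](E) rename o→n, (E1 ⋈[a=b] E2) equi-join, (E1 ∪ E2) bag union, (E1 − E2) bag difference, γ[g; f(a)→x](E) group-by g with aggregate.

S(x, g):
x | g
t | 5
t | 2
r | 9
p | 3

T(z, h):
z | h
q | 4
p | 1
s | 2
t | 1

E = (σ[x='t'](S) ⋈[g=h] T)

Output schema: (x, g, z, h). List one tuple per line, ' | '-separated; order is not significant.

Per-node cardinality:
  S → 4
  σ[x='t'](S) → 2
  T → 4
  (σ[x='t'](S) ⋈[g=h] T) → 1

== RESULT ==
x | g | z | h
t | 2 | s | 2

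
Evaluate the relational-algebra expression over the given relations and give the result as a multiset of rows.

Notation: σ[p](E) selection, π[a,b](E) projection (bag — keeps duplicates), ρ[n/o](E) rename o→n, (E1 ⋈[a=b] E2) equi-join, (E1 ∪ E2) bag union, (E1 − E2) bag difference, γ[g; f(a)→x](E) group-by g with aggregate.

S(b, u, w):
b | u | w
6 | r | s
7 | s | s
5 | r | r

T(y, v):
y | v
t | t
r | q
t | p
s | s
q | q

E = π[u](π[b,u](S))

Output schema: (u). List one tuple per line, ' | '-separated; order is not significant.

Row counts bottom-up:
  S → 3
  π[b,u](S) → 3
  π[u](π[b,u](S)) → 3

== RESULT ==
u
r
r
s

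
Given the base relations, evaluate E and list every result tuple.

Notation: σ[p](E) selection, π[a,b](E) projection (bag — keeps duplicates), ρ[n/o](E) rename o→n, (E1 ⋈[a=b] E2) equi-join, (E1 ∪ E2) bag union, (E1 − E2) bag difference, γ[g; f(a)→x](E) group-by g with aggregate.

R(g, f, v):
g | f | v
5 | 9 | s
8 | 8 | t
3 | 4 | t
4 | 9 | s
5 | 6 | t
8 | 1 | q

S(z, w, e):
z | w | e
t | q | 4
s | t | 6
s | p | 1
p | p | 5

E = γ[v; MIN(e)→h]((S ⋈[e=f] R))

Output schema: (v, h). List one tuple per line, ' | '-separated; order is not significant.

Stepwise |·|:
  S → 4
  R → 6
  (S ⋈[e=f] R) → 3
  γ[v; MIN(e)→h]((S ⋈[e=f] R)) → 2

== RESULT ==
v | h
q | 1
t | 4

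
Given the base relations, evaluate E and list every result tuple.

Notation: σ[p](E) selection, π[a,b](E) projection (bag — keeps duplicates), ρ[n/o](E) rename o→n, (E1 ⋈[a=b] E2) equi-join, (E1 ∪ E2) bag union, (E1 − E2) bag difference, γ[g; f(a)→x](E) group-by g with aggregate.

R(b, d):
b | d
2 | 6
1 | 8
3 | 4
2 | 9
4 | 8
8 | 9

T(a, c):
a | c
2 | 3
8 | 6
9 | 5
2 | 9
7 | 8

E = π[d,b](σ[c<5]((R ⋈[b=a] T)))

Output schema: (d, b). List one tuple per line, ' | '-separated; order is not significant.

Row counts bottom-up:
  R → 6
  T → 5
  (R ⋈[b=a] T) → 5
  σ[c<5]((R ⋈[b=a] T)) → 2
  π[d,b](σ[c<5]((R ⋈[b=a] T))) → 2

== RESULT ==
d | b
6 | 2
9 | 2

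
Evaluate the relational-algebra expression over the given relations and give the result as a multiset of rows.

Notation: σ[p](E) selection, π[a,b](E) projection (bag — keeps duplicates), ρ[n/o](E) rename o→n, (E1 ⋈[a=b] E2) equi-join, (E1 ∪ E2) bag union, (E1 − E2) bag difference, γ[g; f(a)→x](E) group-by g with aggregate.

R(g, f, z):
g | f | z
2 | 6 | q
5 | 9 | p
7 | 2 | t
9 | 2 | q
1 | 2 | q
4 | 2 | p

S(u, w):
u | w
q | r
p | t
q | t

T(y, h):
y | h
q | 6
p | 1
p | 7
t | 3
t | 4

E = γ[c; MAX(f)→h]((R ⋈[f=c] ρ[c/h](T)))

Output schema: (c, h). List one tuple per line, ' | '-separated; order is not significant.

Stepwise |·|:
  R → 6
  T → 5
  ρ[c/h](T) → 5
  (R ⋈[f=c] ρ[c/h](T)) → 1
  γ[c; MAX(f)→h]((R ⋈[f=c] ρ[c/h](T))) → 1

== RESULT ==
c | h
6 | 6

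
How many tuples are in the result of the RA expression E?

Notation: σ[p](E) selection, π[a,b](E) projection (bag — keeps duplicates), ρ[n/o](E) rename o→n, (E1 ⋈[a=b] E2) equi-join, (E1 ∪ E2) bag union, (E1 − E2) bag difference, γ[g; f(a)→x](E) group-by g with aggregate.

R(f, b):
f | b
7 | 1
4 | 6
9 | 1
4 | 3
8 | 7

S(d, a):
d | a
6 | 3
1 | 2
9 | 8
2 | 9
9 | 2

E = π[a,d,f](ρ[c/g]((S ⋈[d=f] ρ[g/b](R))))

Per-node cardinality:
  S → 5
  R → 5
  ρ[g/b](R) → 5
  (S ⋈[d=f] ρ[g/b](R)) → 2
  ρ[c/g]((S ⋈[d=f] ρ[g/b](R))) → 2
  π[a,d,f](ρ[c/g]((S ⋈[d=f] ρ[g/b](R)))) → 2

|E| = 2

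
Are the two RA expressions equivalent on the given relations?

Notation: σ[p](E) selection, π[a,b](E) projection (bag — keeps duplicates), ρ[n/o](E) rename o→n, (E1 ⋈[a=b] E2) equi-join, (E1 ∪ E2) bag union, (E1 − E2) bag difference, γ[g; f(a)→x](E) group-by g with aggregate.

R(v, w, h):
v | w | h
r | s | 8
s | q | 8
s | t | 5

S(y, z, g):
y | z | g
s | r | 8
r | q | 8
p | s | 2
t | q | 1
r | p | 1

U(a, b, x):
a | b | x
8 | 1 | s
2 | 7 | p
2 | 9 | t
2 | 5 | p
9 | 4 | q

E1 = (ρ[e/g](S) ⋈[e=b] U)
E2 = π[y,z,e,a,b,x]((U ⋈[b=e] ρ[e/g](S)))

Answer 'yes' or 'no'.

E1 stepwise |·|:
  S → 5
  ρ[e/g](S) → 5
  U → 5
  (ρ[e/g](S) ⋈[e=b] U) → 2
E2 stepwise |·|:
  U → 5
  S → 5
  ρ[e/g](S) → 5
  (U ⋈[b=e] ρ[e/g](S)) → 2
  π[y,z,e,a,b,x]((U ⋈[b=e] ρ[e/g](S))) → 2

E1 and E2 produce the same multiset:
y | z | e | a | b | x
r | p | 1 | 8 | 1 | s
t | q | 1 | 8 | 1 | s

yes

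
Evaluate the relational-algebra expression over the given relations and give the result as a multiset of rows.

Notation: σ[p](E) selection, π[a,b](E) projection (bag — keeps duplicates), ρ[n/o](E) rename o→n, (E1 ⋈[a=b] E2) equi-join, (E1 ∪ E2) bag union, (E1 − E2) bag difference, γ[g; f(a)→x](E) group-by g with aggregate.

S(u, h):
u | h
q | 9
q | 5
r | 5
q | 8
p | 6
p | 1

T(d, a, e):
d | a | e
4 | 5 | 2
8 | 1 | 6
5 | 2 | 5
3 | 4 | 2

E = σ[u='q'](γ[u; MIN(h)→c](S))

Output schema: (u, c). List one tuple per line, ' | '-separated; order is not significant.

Row counts bottom-up:
  S → 6
  γ[u; MIN(h)→c](S) → 3
  σ[u='q'](γ[u; MIN(h)→c](S)) → 1

== RESULT ==
u | c
q | 5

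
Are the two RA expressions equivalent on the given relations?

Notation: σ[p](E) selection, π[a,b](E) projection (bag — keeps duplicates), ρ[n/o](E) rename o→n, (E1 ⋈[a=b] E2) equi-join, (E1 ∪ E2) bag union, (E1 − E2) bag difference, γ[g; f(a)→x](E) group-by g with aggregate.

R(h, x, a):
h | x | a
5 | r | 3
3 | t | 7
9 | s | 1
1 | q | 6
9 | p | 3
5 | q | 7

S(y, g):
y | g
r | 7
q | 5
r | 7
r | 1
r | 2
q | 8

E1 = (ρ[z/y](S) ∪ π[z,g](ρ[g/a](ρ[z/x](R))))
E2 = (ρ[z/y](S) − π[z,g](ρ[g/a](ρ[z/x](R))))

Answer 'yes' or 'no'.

E1 per-node cardinality:
  S → 6
  ρ[z/y](S) → 6
  R → 6
  ρ[z/x](R) → 6
  ρ[g/a](ρ[z/x](R)) → 6
  π[z,g](ρ[g/a](ρ[z/x](R))) → 6
  (ρ[z/y](S) ∪ π[z,g](ρ[g/a](ρ[z/x](R)))) → 12
E2 per-node cardinality:
  S → 6
  ρ[z/y](S) → 6
  R → 6
  ρ[z/x](R) → 6
  ρ[g/a](ρ[z/x](R)) → 6
  π[z,g](ρ[g/a](ρ[z/x](R))) → 6
  (ρ[z/y](S) − π[z,g](ρ[g/a](ρ[z/x](R)))) → 6

E1 result:
z | g
p | 3
q | 5
q | 6
q | 7
q | 8
r | 1
r | 2
r | 3
r | 7
r | 7
s | 1
t | 7
E2 result:
z | g
q | 5
q | 8
r | 1
r | 2
r | 7
r | 7
Witness: ('p', 3) appears 1× in E1 but 0× in E2.

no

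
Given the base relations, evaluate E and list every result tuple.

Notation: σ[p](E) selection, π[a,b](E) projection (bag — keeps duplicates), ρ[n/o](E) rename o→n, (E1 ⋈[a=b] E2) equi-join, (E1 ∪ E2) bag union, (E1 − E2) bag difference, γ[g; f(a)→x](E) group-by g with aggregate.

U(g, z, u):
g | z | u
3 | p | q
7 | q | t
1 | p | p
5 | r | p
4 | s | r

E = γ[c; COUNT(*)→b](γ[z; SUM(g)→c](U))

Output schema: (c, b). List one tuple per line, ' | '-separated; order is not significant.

Stepwise |·|:
  U → 5
  γ[z; SUM(g)→c](U) → 4
  γ[c; COUNT(*)→b](γ[z; SUM(g)→c](U)) → 3

== RESULT ==
c | b
4 | 2
5 | 1
7 | 1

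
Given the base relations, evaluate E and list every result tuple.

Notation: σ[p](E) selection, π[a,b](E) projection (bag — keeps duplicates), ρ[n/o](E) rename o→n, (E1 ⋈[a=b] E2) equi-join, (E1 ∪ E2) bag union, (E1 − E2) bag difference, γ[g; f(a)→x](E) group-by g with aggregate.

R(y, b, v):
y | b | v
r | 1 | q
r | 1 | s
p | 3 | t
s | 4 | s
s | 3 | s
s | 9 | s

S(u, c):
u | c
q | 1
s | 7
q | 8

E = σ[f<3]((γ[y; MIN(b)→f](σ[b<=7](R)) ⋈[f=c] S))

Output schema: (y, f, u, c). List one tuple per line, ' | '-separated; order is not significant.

Subexpression sizes:
  R → 6
  σ[b<=7](R) → 5
  γ[y; MIN(b)→f](σ[b<=7](R)) → 3
  S → 3
  (γ[y; MIN(b)→f](σ[b<=7](R)) ⋈[f=c] S) → 1
  σ[f<3]((γ[y; MIN(b)→f](σ[b<=7](R)) ⋈[f=c] S)) → 1

== RESULT ==
y | f | u | c
r | 1 | q | 1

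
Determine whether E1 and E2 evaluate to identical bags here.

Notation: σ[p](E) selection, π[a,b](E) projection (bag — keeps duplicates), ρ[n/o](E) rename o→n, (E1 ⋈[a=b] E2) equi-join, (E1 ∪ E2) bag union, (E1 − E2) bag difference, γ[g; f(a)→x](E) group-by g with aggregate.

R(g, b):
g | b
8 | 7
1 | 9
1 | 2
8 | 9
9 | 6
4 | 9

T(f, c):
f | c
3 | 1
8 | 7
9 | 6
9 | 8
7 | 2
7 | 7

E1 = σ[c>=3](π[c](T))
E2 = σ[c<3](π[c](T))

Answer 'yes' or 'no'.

E1 subexpression sizes:
  T → 6
  π[c](T) → 6
  σ[c>=3](π[c](T)) → 4
E2 subexpression sizes:
  T → 6
  π[c](T) → 6
  σ[c<3](π[c](T)) → 2

E1 result:
c
6
7
7
8
E2 result:
c
1
2
Witness: (6,) appears 1× in E1 but 0× in E2.

no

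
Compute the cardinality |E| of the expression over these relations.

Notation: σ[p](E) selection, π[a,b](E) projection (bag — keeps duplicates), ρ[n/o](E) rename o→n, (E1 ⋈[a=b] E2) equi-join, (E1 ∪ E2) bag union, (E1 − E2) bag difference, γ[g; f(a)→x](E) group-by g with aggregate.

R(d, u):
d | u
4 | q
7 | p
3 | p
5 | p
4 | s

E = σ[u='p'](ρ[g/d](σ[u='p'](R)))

Row counts bottom-up:
  R → 5
  σ[u='p'](R) → 3
  ρ[g/d](σ[u='p'](R)) → 3
  σ[u='p'](ρ[g/d](σ[u='p'](R))) → 3

|E| = 3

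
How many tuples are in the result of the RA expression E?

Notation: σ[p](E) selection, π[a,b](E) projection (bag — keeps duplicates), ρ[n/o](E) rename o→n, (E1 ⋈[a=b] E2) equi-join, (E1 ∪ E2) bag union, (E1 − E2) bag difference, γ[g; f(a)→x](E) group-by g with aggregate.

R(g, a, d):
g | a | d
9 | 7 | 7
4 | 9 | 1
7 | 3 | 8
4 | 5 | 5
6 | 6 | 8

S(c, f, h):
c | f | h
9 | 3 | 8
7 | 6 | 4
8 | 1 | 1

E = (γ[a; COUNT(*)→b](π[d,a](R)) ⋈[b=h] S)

Per-node cardinality:
  R → 5
  π[d,a](R) → 5
  γ[a; COUNT(*)→b](π[d,a](R)) → 5
  S → 3
  (γ[a; COUNT(*)→b](π[d,a](R)) ⋈[b=h] S) → 5

|E| = 5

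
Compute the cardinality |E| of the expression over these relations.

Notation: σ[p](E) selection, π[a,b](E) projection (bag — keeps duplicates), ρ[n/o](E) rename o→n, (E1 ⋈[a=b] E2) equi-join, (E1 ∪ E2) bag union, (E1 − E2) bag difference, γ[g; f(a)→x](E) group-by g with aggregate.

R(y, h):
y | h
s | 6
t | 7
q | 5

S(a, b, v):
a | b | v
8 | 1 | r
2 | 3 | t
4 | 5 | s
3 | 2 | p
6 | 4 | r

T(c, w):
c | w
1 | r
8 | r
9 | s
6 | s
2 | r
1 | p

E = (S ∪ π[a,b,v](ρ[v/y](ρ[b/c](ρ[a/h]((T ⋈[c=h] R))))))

Row counts bottom-up:
  S → 5
  T → 6
  R → 3
  (T ⋈[c=h] R) → 1
  ρ[a/h]((T ⋈[c=h] R)) → 1
  ρ[b/c](ρ[a/h]((T ⋈[c=h] R))) → 1
  ρ[v/y](ρ[b/c](ρ[a/h]((T ⋈[c=h] R)))) → 1
  π[a,b,v](ρ[v/y](ρ[b/c](ρ[a/h]((T ⋈[c=h] R))))) → 1
  (S ∪ π[a,b,v](ρ[v/y](ρ[b/c](ρ[a/h]((T ⋈[c=h] R)))))) → 6

|E| = 6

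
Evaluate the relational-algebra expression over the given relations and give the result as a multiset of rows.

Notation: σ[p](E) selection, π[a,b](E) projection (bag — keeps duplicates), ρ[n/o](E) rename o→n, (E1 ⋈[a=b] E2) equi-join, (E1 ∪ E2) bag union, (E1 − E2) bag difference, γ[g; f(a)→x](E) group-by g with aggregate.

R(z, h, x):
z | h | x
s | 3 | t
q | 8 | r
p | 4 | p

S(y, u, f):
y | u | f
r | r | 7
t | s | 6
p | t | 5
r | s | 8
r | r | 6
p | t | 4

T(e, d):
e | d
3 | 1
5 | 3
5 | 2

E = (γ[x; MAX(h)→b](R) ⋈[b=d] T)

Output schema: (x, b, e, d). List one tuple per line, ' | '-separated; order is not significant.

Per-node cardinality:
  R → 3
  γ[x; MAX(h)→b](R) → 3
  T → 3
  (γ[x; MAX(h)→b](R) ⋈[b=d] T) → 1

== RESULT ==
x | b | e | d
t | 3 | 5 | 3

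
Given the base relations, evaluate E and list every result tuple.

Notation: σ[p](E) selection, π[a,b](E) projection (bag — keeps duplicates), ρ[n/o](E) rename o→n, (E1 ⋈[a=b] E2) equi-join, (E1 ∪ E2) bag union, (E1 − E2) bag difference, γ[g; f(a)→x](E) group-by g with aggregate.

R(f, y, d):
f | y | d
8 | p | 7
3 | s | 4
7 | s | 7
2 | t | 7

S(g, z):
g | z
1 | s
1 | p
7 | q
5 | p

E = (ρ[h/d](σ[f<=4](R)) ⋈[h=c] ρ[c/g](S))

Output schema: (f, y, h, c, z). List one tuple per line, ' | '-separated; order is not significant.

Stepwise |·|:
  R → 4
  σ[f<=4](R) → 2
  ρ[h/d](σ[f<=4](R)) → 2
  S → 4
  ρ[c/g](S) → 4
  (ρ[h/d](σ[f<=4](R)) ⋈[h=c] ρ[c/g](S)) → 1

== RESULT ==
f | y | h | c | z
2 | t | 7 | 7 | q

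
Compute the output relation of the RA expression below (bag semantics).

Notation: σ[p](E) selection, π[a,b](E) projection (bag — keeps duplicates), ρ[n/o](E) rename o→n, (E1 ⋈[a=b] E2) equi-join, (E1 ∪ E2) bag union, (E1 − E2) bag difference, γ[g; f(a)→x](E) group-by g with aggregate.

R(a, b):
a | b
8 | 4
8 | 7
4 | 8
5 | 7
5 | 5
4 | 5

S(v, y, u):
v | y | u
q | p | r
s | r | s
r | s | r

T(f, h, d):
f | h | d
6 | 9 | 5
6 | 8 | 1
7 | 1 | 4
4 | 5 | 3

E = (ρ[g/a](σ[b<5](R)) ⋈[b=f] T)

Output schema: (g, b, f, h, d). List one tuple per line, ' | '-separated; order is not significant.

Stepwise |·|:
  R → 6
  σ[b<5](R) → 1
  ρ[g/a](σ[b<5](R)) → 1
  T → 4
  (ρ[g/a](σ[b<5](R)) ⋈[b=f] T) → 1

== RESULT ==
g | b | f | h | d
8 | 4 | 4 | 5 | 3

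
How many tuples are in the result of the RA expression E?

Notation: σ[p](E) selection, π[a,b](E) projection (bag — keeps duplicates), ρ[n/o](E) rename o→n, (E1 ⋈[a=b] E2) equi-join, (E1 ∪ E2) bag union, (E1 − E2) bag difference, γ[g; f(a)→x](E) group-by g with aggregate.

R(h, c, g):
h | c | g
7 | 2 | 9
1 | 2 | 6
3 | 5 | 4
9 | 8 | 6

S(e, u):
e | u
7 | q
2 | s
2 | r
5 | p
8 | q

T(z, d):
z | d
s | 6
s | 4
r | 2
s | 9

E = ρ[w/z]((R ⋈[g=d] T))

Row counts bottom-up:
  R → 4
  T → 4
  (R ⋈[g=d] T) → 4
  ρ[w/z]((R ⋈[g=d] T)) → 4

|E| = 4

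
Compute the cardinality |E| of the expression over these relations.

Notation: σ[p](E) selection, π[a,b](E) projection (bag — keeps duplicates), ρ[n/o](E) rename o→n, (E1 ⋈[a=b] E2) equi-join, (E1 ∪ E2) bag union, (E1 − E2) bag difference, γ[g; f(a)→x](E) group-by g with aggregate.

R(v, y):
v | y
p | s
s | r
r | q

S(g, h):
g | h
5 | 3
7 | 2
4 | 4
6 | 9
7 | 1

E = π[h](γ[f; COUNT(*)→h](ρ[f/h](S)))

Stepwise |·|:
  S → 5
  ρ[f/h](S) → 5
  γ[f; COUNT(*)→h](ρ[f/h](S)) → 5
  π[h](γ[f; COUNT(*)→h](ρ[f/h](S))) → 5

|E| = 5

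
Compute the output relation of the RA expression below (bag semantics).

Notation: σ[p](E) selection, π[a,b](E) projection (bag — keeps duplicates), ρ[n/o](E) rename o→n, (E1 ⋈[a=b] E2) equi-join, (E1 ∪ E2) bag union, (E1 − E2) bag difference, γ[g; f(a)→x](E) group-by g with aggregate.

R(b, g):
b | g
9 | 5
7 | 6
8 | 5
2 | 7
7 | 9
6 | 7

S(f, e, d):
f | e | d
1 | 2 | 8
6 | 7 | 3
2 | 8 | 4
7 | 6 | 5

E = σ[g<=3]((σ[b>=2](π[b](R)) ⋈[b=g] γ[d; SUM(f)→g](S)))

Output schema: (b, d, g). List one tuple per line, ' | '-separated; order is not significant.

Stepwise |·|:
  R → 6
  π[b](R) → 6
  σ[b>=2](π[b](R)) → 6
  S → 4
  γ[d; SUM(f)→g](S) → 4
  (σ[b>=2](π[b](R)) ⋈[b=g] γ[d; SUM(f)→g](S)) → 4
  σ[g<=3]((σ[b>=2](π[b](R)) ⋈[b=g] γ[d; SUM(f)→g](S))) → 1

== RESULT ==
b | d | g
2 | 4 | 2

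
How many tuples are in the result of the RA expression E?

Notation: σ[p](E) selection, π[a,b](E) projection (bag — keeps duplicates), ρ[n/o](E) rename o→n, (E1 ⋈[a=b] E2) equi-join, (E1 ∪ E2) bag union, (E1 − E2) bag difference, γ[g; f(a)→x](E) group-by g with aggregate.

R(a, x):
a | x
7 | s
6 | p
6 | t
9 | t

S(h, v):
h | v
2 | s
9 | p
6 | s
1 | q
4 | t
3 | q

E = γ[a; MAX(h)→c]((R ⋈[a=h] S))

Per-node cardinality:
  R → 4
  S → 6
  (R ⋈[a=h] S) → 3
  γ[a; MAX(h)→c]((R ⋈[a=h] S)) → 2

|E| = 2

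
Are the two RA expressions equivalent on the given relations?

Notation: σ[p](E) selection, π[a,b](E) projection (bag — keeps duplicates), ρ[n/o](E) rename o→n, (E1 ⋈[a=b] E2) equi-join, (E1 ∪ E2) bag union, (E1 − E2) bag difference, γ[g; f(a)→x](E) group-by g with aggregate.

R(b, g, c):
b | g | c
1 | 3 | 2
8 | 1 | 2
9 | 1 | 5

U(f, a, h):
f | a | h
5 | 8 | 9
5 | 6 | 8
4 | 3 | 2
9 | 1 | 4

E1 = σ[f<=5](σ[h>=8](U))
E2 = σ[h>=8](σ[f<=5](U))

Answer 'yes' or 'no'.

E1 row counts bottom-up:
  U → 4
  σ[h>=8](U) → 2
  σ[f<=5](σ[h>=8](U)) → 2
E2 row counts bottom-up:
  U → 4
  σ[f<=5](U) → 3
  σ[h>=8](σ[f<=5](U)) → 2

E1 and E2 produce the same multiset:
f | a | h
5 | 6 | 8
5 | 8 | 9

yes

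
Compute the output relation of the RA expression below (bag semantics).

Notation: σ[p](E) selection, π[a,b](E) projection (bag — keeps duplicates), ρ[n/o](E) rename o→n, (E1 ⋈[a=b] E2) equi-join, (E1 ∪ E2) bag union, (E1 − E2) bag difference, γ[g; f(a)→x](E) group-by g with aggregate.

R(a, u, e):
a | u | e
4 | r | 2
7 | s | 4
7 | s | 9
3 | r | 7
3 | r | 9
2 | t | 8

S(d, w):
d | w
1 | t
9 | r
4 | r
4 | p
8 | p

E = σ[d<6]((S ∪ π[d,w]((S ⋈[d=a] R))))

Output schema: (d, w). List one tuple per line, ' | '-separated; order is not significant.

Stepwise |·|:
  S → 5
  S → 5
  R → 6
  (S ⋈[d=a] R) → 2
  π[d,w]((S ⋈[d=a] R)) → 2
  (S ∪ π[d,w]((S ⋈[d=a] R))) → 7
  σ[d<6]((S ∪ π[d,w]((S ⋈[d=a] R)))) → 5

== RESULT ==
d | w
1 | t
4 | p
4 | p
4 | r
4 | r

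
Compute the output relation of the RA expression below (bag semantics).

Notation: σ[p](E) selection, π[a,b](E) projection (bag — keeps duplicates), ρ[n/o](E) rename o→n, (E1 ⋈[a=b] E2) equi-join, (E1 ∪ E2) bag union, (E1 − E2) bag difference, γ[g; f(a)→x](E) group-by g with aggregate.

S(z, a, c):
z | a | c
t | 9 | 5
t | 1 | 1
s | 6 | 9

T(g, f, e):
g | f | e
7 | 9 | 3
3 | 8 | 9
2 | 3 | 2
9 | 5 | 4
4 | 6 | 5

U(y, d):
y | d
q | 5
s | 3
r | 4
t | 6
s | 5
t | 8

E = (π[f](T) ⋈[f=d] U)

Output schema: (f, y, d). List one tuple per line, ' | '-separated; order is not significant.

Per-node cardinality:
  T → 5
  π[f](T) → 5
  U → 6
  (π[f](T) ⋈[f=d] U) → 5

== RESULT ==
f | y | d
3 | s | 3
5 | q | 5
5 | s | 5
6 | t | 6
8 | t | 8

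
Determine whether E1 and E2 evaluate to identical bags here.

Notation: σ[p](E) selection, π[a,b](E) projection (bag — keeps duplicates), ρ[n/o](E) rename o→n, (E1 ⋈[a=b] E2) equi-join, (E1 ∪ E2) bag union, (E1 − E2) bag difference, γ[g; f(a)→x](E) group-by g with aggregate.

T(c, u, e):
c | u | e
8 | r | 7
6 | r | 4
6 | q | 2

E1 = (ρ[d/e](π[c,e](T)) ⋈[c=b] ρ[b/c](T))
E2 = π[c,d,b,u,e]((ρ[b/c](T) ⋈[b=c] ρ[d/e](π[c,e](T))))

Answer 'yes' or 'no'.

E1 subexpression sizes:
  T → 3
  π[c,e](T) → 3
  ρ[d/e](π[c,e](T)) → 3
  T → 3
  ρ[b/c](T) → 3
  (ρ[d/e](π[c,e](T)) ⋈[c=b] ρ[b/c](T)) → 5
E2 subexpression sizes:
  T → 3
  ρ[b/c](T) → 3
  T → 3
  π[c,e](T) → 3
  ρ[d/e](π[c,e](T)) → 3
  (ρ[b/c](T) ⋈[b=c] ρ[d/e](π[c,e](T))) → 5
  π[c,d,b,u,e]((ρ[b/c](T) ⋈[b=c] ρ[d/e](π[c,e](T)))) → 5

E1 and E2 produce the same multiset:
c | d | b | u | e
6 | 2 | 6 | q | 2
6 | 2 | 6 | r | 4
6 | 4 | 6 | q | 2
6 | 4 | 6 | r | 4
8 | 7 | 8 | r | 7

yes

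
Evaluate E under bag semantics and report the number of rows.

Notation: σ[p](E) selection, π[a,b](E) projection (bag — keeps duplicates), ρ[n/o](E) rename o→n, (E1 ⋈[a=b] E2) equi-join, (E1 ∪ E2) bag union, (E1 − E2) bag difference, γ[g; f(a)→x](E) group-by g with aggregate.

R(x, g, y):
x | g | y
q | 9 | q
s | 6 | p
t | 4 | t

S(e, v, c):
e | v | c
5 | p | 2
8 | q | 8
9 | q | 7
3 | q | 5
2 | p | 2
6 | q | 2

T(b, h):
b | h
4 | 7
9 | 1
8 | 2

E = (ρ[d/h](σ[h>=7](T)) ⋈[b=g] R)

Per-node cardinality:
  T → 3
  σ[h>=7](T) → 1
  ρ[d/h](σ[h>=7](T)) → 1
  R → 3
  (ρ[d/h](σ[h>=7](T)) ⋈[b=g] R) → 1

|E| = 1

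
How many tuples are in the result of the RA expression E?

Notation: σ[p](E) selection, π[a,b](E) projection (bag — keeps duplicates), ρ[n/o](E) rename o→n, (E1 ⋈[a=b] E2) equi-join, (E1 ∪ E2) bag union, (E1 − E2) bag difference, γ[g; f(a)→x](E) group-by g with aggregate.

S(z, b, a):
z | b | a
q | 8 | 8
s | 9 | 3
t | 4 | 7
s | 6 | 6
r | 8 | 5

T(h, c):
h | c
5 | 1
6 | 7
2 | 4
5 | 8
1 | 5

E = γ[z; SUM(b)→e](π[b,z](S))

Row counts bottom-up:
  S → 5
  π[b,z](S) → 5
  γ[z; SUM(b)→e](π[b,z](S)) → 4

|E| = 4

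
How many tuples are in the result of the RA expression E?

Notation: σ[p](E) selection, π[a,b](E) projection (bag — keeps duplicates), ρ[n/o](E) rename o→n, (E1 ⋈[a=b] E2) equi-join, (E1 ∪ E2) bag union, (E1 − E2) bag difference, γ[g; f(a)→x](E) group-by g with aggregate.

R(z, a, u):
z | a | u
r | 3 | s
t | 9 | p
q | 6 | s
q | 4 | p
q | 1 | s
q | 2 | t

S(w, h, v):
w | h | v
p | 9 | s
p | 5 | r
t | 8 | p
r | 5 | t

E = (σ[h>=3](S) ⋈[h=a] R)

Per-node cardinality:
  S → 4
  σ[h>=3](S) → 4
  R → 6
  (σ[h>=3](S) ⋈[h=a] R) → 1

|E| = 1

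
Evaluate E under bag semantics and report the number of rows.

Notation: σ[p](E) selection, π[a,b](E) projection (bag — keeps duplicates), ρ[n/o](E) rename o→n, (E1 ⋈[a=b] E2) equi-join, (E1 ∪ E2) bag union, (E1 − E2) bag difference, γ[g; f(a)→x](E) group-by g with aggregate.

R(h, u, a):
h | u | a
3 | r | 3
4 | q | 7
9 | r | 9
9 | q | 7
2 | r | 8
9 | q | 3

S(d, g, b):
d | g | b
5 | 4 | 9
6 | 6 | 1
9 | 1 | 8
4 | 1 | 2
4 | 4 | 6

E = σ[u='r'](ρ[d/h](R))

Stepwise |·|:
  R → 6
  ρ[d/h](R) → 6
  σ[u='r'](ρ[d/h](R)) → 3

|E| = 3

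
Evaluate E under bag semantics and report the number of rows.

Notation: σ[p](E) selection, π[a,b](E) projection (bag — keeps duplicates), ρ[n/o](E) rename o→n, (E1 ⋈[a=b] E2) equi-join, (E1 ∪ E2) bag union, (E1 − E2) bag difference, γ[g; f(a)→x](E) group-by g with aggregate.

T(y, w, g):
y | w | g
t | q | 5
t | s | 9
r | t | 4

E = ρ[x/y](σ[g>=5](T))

Row counts bottom-up:
  T → 3
  σ[g>=5](T) → 2
  ρ[x/y](σ[g>=5](T)) → 2

|E| = 2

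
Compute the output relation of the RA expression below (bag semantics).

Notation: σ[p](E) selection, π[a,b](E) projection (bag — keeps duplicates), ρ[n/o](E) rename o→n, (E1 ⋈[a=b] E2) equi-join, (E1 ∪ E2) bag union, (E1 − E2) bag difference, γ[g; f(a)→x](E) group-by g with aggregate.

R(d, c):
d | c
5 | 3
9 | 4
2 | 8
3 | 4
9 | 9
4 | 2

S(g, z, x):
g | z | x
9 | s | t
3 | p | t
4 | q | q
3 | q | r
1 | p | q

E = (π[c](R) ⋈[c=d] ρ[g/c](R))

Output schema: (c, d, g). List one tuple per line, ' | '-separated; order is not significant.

Subexpression sizes:
  R → 6
  π[c](R) → 6
  R → 6
  ρ[g/c](R) → 6
  (π[c](R) ⋈[c=d] ρ[g/c](R)) → 6

== RESULT ==
c | d | g
2 | 2 | 8
3 | 3 | 4
4 | 4 | 2
4 | 4 | 2
9 | 9 | 4
9 | 9 | 9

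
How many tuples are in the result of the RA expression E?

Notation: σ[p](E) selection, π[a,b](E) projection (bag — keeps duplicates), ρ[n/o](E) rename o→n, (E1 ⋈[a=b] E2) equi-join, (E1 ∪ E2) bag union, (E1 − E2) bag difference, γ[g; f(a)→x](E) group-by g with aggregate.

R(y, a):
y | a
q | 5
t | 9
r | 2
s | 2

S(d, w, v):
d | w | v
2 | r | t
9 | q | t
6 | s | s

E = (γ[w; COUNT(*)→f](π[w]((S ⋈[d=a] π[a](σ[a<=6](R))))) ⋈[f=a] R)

Row counts bottom-up:
  S → 3
  R → 4
  σ[a<=6](R) → 3
  π[a](σ[a<=6](R)) → 3
  (S ⋈[d=a] π[a](σ[a<=6](R))) → 2
  π[w]((S ⋈[d=a] π[a](σ[a<=6](R)))) → 2
  γ[w; COUNT(*)→f](π[w]((S ⋈[d=a] π[a](σ[a<=6](R))))) → 1
  R → 4
  (γ[w; COUNT(*)→f](π[w]((S ⋈[d=a] π[a](σ[a<=6](R))))) ⋈[f=a] R) → 2

|E| = 2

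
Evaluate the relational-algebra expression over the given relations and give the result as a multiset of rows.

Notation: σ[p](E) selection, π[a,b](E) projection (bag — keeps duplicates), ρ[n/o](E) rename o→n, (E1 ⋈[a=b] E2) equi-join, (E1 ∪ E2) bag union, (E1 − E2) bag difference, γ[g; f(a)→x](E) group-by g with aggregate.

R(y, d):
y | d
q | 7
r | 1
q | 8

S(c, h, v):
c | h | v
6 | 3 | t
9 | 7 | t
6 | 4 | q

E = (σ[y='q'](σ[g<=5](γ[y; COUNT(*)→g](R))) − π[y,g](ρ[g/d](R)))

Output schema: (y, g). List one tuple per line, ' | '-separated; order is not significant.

Stepwise |·|:
  R → 3
  γ[y; COUNT(*)→g](R) → 2
  σ[g<=5](γ[y; COUNT(*)→g](R)) → 2
  σ[y='q'](σ[g<=5](γ[y; COUNT(*)→g](R))) → 1
  R → 3
  ρ[g/d](R) → 3
  π[y,g](ρ[g/d](R)) → 3
  (σ[y='q'](σ[g<=5](γ[y; COUNT(*)→g](R))) − π[y,g](ρ[g/d](R))) → 1

== RESULT ==
y | g
q | 2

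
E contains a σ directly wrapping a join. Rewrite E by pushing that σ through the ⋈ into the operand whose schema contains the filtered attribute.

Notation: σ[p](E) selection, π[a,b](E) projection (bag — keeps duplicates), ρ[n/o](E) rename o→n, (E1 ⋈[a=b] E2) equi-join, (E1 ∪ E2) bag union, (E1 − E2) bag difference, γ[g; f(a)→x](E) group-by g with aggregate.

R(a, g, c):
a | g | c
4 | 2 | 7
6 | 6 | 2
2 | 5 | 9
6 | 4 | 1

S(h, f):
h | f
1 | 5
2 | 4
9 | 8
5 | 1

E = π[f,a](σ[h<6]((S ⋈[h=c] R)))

σ filters on h, owned by the left side.
E' = π[f,a]((σ[h<6](S) ⋈[h=c] R))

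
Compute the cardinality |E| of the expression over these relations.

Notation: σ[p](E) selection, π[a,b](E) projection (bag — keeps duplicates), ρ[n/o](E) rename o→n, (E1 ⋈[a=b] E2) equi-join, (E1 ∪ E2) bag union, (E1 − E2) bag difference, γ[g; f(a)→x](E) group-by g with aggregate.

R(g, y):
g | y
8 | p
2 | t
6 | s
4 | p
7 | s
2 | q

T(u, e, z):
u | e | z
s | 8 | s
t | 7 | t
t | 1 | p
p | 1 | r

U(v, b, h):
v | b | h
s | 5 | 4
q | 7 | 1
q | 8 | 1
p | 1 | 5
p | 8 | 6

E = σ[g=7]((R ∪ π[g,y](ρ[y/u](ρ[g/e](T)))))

Subexpression sizes:
  R → 6
  T → 4
  ρ[g/e](T) → 4
  ρ[y/u](ρ[g/e](T)) → 4
  π[g,y](ρ[y/u](ρ[g/e](T))) → 4
  (R ∪ π[g,y](ρ[y/u](ρ[g/e](T)))) → 10
  σ[g=7]((R ∪ π[g,y](ρ[y/u](ρ[g/e](T))))) → 2

|E| = 2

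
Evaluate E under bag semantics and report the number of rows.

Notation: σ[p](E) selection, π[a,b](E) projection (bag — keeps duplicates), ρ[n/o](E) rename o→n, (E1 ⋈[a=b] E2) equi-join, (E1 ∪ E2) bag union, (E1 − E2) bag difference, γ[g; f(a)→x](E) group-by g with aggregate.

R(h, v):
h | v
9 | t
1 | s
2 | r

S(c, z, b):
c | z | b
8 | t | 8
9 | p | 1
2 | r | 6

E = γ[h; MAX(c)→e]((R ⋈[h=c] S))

Row counts bottom-up:
  R → 3
  S → 3
  (R ⋈[h=c] S) → 2
  γ[h; MAX(c)→e]((R ⋈[h=c] S)) → 2

|E| = 2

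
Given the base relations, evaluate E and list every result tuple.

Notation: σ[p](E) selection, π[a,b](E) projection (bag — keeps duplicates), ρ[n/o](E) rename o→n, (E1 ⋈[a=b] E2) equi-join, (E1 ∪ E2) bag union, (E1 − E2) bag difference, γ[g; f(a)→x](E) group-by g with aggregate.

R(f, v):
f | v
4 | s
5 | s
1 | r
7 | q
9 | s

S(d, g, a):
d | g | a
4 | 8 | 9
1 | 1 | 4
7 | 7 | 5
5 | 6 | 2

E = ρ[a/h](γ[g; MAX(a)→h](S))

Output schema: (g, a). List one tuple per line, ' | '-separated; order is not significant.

Per-node cardinality:
  S → 4
  γ[g; MAX(a)→h](S) → 4
  ρ[a/h](γ[g; MAX(a)→h](S)) → 4

== RESULT ==
g | a
1 | 4
6 | 2
7 | 5
8 | 9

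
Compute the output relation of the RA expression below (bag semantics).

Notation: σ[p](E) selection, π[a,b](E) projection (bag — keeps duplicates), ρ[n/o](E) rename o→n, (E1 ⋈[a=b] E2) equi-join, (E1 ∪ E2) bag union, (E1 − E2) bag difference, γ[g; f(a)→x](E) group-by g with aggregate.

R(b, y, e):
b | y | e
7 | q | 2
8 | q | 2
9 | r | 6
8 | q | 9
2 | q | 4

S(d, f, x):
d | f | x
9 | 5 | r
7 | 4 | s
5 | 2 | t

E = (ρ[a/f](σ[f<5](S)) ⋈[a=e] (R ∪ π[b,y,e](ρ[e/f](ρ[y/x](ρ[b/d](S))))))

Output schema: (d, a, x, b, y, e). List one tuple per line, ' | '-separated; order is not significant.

Stepwise |·|:
  S → 3
  σ[f<5](S) → 2
  ρ[a/f](σ[f<5](S)) → 2
  R → 5
  S → 3
  ρ[b/d](S) → 3
  ρ[y/x](ρ[b/d](S)) → 3
  ρ[e/f](ρ[y/x](ρ[b/d](S))) → 3
  π[b,y,e](ρ[e/f](ρ[y/x](ρ[b/d](S)))) → 3
  (R ∪ π[b,y,e](ρ[e/f](ρ[y/x](ρ[b/d](S))))) → 8
  (ρ[a/f](σ[f<5](S)) ⋈[a=e] (R ∪ π[b,y,e](ρ[e/f](ρ[y/x](ρ[b/d](S)))))) → 5

== RESULT ==
d | a | x | b | y | e
5 | 2 | t | 5 | t | 2
5 | 2 | t | 7 | q | 2
5 | 2 | t | 8 | q | 2
7 | 4 | s | 2 | q | 4
7 | 4 | s | 7 | s | 4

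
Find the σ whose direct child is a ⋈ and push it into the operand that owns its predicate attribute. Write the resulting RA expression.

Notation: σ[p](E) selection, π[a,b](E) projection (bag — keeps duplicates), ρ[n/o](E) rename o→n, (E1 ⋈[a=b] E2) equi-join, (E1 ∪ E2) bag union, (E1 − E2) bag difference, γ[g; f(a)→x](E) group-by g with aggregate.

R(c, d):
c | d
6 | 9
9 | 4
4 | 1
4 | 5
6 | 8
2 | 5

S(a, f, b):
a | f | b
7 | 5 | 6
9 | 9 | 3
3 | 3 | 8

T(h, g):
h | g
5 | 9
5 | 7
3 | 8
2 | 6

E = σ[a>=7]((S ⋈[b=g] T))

σ filters on a, owned by the left side.
E' = (σ[a>=7](S) ⋈[b=g] T)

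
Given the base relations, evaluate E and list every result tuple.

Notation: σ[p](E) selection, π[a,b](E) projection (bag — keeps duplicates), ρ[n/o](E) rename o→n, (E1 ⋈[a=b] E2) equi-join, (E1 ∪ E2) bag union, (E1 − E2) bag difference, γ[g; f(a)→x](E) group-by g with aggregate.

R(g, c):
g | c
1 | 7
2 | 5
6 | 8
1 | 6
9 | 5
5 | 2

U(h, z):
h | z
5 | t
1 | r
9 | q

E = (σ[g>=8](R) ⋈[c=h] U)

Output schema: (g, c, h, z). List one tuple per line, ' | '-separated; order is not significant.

Per-node cardinality:
  R → 6
  σ[g>=8](R) → 1
  U → 3
  (σ[g>=8](R) ⋈[c=h] U) → 1

== RESULT ==
g | c | h | z
9 | 5 | 5 | t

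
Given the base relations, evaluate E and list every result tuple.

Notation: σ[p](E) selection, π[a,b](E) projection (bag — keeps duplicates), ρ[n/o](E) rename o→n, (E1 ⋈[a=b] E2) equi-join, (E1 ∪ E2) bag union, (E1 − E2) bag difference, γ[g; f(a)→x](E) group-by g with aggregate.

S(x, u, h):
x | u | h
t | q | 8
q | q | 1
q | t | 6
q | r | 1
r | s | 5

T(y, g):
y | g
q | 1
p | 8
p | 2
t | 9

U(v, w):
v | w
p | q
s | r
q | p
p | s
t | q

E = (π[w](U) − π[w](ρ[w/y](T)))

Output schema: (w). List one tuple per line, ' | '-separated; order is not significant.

Stepwise |·|:
  U → 5
  π[w](U) → 5
  T → 4
  ρ[w/y](T) → 4
  π[w](ρ[w/y](T)) → 4
  (π[w](U) − π[w](ρ[w/y](T))) → 3

== RESULT ==
w
q
r
s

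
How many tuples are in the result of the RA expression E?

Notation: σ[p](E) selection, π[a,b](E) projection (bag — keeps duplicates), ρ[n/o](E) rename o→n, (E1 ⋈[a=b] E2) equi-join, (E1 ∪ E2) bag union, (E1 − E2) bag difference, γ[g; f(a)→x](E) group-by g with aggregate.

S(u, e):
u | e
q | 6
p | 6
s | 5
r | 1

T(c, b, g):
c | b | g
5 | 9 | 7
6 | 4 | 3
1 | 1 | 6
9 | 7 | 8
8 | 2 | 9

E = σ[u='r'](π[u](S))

Subexpression sizes:
  S → 4
  π[u](S) → 4
  σ[u='r'](π[u](S)) → 1

|E| = 1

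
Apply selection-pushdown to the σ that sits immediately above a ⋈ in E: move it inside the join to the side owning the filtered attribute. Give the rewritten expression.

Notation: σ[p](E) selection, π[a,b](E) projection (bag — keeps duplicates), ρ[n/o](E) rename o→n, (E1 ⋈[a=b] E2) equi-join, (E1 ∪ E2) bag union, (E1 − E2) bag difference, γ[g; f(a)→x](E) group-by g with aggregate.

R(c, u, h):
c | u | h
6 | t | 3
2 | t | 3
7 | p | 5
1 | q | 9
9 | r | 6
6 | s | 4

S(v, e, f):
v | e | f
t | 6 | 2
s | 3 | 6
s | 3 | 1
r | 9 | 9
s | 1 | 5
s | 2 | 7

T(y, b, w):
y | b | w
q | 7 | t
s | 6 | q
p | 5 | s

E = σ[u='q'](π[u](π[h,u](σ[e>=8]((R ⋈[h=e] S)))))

σ filters on e, owned by the right side.
E' = σ[u='q'](π[u](π[h,u]((R ⋈[h=e] σ[e>=8](S)))))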